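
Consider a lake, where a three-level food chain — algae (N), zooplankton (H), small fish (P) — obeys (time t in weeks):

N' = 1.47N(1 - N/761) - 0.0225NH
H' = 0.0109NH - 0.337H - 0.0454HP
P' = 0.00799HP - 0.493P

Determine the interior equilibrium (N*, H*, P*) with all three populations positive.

From dP/dt = 0: 0.00799H* = 0.493, so H* = 61.7.
From dN/dt = 0: 1.47(1 - N*/761) = 0.0225·61.7, giving N* = 761·(1 - 0.944) = 42.3.
From dH/dt = 0: 0.0109·42.3 - 0.337 = 0.0454P*, so P* = 0.124/0.0454 = 2.73.

N* ≈ 42.3, H* ≈ 61.7, P* ≈ 2.73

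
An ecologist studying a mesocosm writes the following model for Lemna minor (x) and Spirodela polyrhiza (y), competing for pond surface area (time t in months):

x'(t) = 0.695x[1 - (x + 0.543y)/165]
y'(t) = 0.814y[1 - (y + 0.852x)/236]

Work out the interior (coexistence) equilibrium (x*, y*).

x* ≈ 68.6, y* ≈ 178

Setting both brackets to zero gives the nullclines x + 0.543y = 165 and 0.852x + y = 236.
Substituting y = 236 - 0.852x into the first: x(1 - 0.543·0.852) = 165 - 0.543·236.
So x* = 36.9/0.537 = 68.6, and then y* = 236 - 0.852·68.6 = 178.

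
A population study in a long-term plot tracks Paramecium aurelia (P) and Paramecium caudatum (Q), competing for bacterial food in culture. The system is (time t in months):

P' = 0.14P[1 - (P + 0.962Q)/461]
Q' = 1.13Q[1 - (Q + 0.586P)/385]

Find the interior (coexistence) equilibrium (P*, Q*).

P* ≈ 208, Q* ≈ 263

Setting both brackets to zero gives the nullclines P + 0.962Q = 461 and 0.586P + Q = 385.
Substituting Q = 385 - 0.586P into the first: P(1 - 0.962·0.586) = 461 - 0.962·385.
So P* = 90.6/0.436 = 208, and then Q* = 385 - 0.586·208 = 263.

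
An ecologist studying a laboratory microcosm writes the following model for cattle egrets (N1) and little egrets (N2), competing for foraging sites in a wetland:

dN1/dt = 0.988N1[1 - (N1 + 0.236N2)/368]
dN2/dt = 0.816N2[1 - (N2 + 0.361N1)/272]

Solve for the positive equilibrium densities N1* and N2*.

N1* ≈ 332, N2* ≈ 152

Setting both brackets to zero gives the nullclines N1 + 0.236N2 = 368 and 0.361N1 + N2 = 272.
Substituting N2 = 272 - 0.361N1 into the first: N1(1 - 0.236·0.361) = 368 - 0.236·272.
So N1* = 304/0.915 = 332, and then N2* = 272 - 0.361·332 = 152.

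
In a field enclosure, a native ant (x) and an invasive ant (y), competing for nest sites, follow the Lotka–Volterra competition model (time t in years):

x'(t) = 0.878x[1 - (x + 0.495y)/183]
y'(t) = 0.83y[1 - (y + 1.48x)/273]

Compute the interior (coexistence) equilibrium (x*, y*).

x* ≈ 179, y* ≈ 8.08

Setting both brackets to zero gives the nullclines x + 0.495y = 183 and 1.48x + y = 273.
Substituting y = 273 - 1.48x into the first: x(1 - 0.495·1.48) = 183 - 0.495·273.
So x* = 47.9/0.267 = 179, and then y* = 273 - 1.48·179 = 8.08.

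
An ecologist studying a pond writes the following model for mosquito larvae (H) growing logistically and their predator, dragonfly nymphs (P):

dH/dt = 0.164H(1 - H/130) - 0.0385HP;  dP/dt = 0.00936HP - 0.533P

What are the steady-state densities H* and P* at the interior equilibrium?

From dP/dt = 0 with P > 0: 0.00936H* = 0.533, so H* = 56.9.
Substitute into dH/dt = 0: 0.164(1 - 56.9/130) = 0.0385P*.
The bracket is 0.562, giving P* = 0.0922/0.0385 = 2.39.

H* ≈ 56.9, P* ≈ 2.39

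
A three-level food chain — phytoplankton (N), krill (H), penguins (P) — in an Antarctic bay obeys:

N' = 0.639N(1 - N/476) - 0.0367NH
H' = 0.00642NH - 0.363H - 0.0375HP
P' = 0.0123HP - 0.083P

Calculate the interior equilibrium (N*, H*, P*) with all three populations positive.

N* ≈ 292, H* ≈ 6.75, P* ≈ 40.2

From dP/dt = 0: 0.0123H* = 0.083, so H* = 6.75.
From dN/dt = 0: 0.639(1 - N*/476) = 0.0367·6.75, giving N* = 476·(1 - 0.388) = 292.
From dH/dt = 0: 0.00642·292 - 0.363 = 0.0375P*, so P* = 1.51/0.0375 = 40.2.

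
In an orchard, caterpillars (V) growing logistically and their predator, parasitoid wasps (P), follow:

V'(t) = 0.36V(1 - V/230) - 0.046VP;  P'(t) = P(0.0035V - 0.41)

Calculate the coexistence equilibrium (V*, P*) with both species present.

From dP/dt = 0 with P > 0: 0.0035V* = 0.41, so V* = 117.
Substitute into dV/dt = 0: 0.36(1 - 117/230) = 0.046P*.
The bracket is 0.491, giving P* = 0.177/0.046 = 3.84.

V* ≈ 117, P* ≈ 3.84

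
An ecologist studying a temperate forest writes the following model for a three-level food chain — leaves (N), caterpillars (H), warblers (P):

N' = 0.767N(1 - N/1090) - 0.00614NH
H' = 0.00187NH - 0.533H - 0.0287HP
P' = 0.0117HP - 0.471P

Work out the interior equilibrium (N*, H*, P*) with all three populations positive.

From dP/dt = 0: 0.0117H* = 0.471, so H* = 40.3.
From dN/dt = 0: 0.767(1 - N*/1090) = 0.00614·40.3, giving N* = 1090·(1 - 0.322) = 739.
From dH/dt = 0: 0.00187·739 - 0.533 = 0.0287P*, so P* = 0.848/0.0287 = 29.6.

N* ≈ 739, H* ≈ 40.3, P* ≈ 29.6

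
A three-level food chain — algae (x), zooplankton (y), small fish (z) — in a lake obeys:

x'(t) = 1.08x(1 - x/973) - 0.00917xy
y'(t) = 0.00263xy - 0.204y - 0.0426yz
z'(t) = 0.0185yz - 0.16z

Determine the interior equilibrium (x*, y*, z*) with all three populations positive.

x* ≈ 902, y* ≈ 8.65, z* ≈ 50.9

From dz/dt = 0: 0.0185y* = 0.16, so y* = 8.65.
From dx/dt = 0: 1.08(1 - x*/973) = 0.00917·8.65, giving x* = 973·(1 - 0.0734) = 902.
From dy/dt = 0: 0.00263·902 - 0.204 = 0.0426z*, so z* = 2.17/0.0426 = 50.9.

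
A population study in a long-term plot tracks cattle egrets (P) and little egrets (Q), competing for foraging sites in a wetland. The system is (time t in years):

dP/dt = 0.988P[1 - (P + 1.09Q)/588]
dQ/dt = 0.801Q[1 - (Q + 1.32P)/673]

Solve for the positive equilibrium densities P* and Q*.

Setting both brackets to zero gives the nullclines P + 1.09Q = 588 and 1.32P + Q = 673.
Substituting Q = 673 - 1.32P into the first: P(1 - 1.09·1.32) = 588 - 1.09·673.
So P* = -146/-0.439 = 332, and then Q* = 673 - 1.32·332 = 235.

P* ≈ 332, Q* ≈ 235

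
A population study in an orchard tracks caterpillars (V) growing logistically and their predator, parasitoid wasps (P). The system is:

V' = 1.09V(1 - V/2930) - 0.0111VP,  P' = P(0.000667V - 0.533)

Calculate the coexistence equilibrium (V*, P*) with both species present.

V* ≈ 799, P* ≈ 71.4

From dP/dt = 0 with P > 0: 0.000667V* = 0.533, so V* = 799.
Substitute into dV/dt = 0: 1.09(1 - 799/2930) = 0.0111P*.
The bracket is 0.727, giving P* = 0.793/0.0111 = 71.4.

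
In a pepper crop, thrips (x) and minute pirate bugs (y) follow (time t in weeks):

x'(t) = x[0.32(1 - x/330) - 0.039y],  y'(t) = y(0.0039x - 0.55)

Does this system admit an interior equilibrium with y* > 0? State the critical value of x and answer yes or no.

The predator equation gives dy/dt > 0 only when x > 0.55/0.0039 = 141.
Without the predator, x → K = 330. Since 330 > 141, the predator can invade and persist.

Threshold x = 141; K > 141, so yes, the predator persists.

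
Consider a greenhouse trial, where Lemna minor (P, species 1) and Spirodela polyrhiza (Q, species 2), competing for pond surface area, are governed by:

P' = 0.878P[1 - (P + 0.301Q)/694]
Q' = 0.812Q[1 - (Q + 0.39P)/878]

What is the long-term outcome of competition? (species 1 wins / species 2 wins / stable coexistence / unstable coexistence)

stable coexistence

Compare the nullcline intercepts: K1/α12 = 694/0.301 = 2310 > K2 = 878; K2/α21 = 878/0.39 = 2250 > K1 = 694.
Since both inequalities hold, each species can invade when rare, so the interior equilibrium is stable.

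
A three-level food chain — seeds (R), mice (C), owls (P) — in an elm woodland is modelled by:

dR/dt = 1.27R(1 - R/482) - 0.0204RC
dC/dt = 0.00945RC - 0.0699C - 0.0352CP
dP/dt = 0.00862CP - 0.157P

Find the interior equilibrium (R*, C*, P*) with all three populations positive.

R* ≈ 341, C* ≈ 18.2, P* ≈ 89.6

From dP/dt = 0: 0.00862C* = 0.157, so C* = 18.2.
From dR/dt = 0: 1.27(1 - R*/482) = 0.0204·18.2, giving R* = 482·(1 - 0.293) = 341.
From dC/dt = 0: 0.00945·341 - 0.0699 = 0.0352P*, so P* = 3.15/0.0352 = 89.6.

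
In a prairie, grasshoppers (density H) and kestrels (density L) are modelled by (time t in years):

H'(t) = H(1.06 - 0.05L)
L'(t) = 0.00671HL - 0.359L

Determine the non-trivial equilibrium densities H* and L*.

Set dL/dt = 0 with L > 0: 0.00671H - 0.359 = 0, so H* = 0.359/0.00671 = 53.5.
Set dH/dt = 0 with H > 0: 1.06 - 0.05L = 0, so L* = 1.06/0.05 = 21.2.

H* ≈ 53.5, L* ≈ 21.2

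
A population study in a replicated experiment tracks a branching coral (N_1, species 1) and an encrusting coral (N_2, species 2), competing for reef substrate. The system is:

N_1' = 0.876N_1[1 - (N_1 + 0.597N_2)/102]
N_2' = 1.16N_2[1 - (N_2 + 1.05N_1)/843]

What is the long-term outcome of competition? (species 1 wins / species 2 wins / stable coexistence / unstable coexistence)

Compare the nullcline intercepts: K1/α12 = 102/0.597 = 171 < K2 = 843; K2/α21 = 843/1.05 = 803 > K1 = 102.
Since the inequalities point opposite ways, species 2 can invade but species 1 cannot.

species 2 excludes species 1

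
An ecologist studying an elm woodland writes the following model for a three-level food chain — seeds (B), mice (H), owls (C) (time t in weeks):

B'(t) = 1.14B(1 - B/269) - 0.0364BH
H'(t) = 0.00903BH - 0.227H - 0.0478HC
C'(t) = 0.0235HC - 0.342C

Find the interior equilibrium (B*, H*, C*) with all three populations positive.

B* ≈ 144, H* ≈ 14.6, C* ≈ 22.5

From dC/dt = 0: 0.0235H* = 0.342, so H* = 14.6.
From dB/dt = 0: 1.14(1 - B*/269) = 0.0364·14.6, giving B* = 269·(1 - 0.465) = 144.
From dH/dt = 0: 0.00903·144 - 0.227 = 0.0478C*, so C* = 1.07/0.0478 = 22.5.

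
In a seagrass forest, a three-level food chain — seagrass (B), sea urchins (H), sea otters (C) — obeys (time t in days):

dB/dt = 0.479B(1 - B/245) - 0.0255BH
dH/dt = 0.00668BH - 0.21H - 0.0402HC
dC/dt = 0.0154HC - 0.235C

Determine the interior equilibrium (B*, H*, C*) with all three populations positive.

From dC/dt = 0: 0.0154H* = 0.235, so H* = 15.3.
From dB/dt = 0: 0.479(1 - B*/245) = 0.0255·15.3, giving B* = 245·(1 - 0.812) = 46.
From dH/dt = 0: 0.00668·46 - 0.21 = 0.0402C*, so C* = 0.0971/0.0402 = 2.41.

B* ≈ 46, H* ≈ 15.3, C* ≈ 2.41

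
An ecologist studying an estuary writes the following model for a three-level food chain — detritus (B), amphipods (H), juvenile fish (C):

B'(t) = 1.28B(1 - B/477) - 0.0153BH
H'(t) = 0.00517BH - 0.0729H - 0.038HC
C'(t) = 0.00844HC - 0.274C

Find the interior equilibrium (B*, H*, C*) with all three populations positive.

From dC/dt = 0: 0.00844H* = 0.274, so H* = 32.5.
From dB/dt = 0: 1.28(1 - B*/477) = 0.0153·32.5, giving B* = 477·(1 - 0.388) = 292.
From dH/dt = 0: 0.00517·292 - 0.0729 = 0.038C*, so C* = 1.44/0.038 = 37.8.

B* ≈ 292, H* ≈ 32.5, C* ≈ 37.8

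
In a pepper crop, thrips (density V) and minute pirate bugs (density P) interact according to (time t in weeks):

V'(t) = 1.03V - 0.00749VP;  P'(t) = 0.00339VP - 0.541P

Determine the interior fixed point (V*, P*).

Set dP/dt = 0 with P > 0: 0.00339V - 0.541 = 0, so V* = 0.541/0.00339 = 160.
Set dV/dt = 0 with V > 0: 1.03 - 0.00749P = 0, so P* = 1.03/0.00749 = 138.

V* ≈ 160, P* ≈ 138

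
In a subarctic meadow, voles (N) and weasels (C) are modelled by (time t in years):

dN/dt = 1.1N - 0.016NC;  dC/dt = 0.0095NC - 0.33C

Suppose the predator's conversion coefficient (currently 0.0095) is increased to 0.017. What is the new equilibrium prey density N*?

N* ≈ 19.4

At the interior fixed point, setting dC/dt = 0 with C > 0 fixes N* = (predator death rate)/(NC coefficient) — independent of the other coefficients.
With the change, N* = 0.33/0.017 = 19.4; it falls from 34.7.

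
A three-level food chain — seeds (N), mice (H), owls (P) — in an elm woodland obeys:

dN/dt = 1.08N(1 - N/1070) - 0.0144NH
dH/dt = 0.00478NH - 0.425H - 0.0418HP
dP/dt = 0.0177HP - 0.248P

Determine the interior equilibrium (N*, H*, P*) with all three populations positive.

N* ≈ 870, H* ≈ 14, P* ≈ 89.3

From dP/dt = 0: 0.0177H* = 0.248, so H* = 14.
From dN/dt = 0: 1.08(1 - N*/1070) = 0.0144·14, giving N* = 1070·(1 - 0.187) = 870.
From dH/dt = 0: 0.00478·870 - 0.425 = 0.0418P*, so P* = 3.73/0.0418 = 89.3.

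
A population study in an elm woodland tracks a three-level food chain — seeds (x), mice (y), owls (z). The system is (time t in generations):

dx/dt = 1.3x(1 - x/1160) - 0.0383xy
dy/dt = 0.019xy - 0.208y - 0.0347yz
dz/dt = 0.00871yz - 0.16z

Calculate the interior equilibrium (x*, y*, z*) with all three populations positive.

From dz/dt = 0: 0.00871y* = 0.16, so y* = 18.4.
From dx/dt = 0: 1.3(1 - x*/1160) = 0.0383·18.4, giving x* = 1160·(1 - 0.541) = 532.
From dy/dt = 0: 0.019·532 - 0.208 = 0.0347z*, so z* = 9.9/0.0347 = 285.

x* ≈ 532, y* ≈ 18.4, z* ≈ 285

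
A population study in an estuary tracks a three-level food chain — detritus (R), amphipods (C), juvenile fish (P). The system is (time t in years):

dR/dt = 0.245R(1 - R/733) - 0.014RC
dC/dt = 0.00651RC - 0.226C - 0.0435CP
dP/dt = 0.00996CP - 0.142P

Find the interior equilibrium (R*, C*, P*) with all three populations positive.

R* ≈ 136, C* ≈ 14.3, P* ≈ 15.1

From dP/dt = 0: 0.00996C* = 0.142, so C* = 14.3.
From dR/dt = 0: 0.245(1 - R*/733) = 0.014·14.3, giving R* = 733·(1 - 0.815) = 136.
From dC/dt = 0: 0.00651·136 - 0.226 = 0.0435P*, so P* = 0.658/0.0435 = 15.1.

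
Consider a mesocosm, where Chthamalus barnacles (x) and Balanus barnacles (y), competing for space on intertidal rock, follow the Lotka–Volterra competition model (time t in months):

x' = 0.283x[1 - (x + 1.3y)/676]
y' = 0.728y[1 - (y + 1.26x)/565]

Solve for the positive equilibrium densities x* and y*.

x* ≈ 91.7, y* ≈ 449

Setting both brackets to zero gives the nullclines x + 1.3y = 676 and 1.26x + y = 565.
Substituting y = 565 - 1.26x into the first: x(1 - 1.3·1.26) = 676 - 1.3·565.
So x* = -58.5/-0.638 = 91.7, and then y* = 565 - 1.26·91.7 = 449.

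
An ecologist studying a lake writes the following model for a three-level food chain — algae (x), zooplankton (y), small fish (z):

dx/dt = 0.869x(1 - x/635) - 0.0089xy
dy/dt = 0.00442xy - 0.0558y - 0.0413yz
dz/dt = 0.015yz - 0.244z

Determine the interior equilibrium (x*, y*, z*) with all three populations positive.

x* ≈ 529, y* ≈ 16.3, z* ≈ 55.3

From dz/dt = 0: 0.015y* = 0.244, so y* = 16.3.
From dx/dt = 0: 0.869(1 - x*/635) = 0.0089·16.3, giving x* = 635·(1 - 0.167) = 529.
From dy/dt = 0: 0.00442·529 - 0.0558 = 0.0413z*, so z* = 2.28/0.0413 = 55.3.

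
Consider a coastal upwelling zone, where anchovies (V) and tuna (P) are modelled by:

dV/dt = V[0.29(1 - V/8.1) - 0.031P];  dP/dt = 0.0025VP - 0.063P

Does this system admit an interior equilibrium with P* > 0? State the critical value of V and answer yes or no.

The predator equation gives dP/dt > 0 only when V > 0.063/0.0025 = 25.2.
Without the predator, V → K = 8.1. Since 8.1 < 25.2, the predator cannot invade.

Threshold V = 25.2; K < 25.2, so no, the predator goes extinct.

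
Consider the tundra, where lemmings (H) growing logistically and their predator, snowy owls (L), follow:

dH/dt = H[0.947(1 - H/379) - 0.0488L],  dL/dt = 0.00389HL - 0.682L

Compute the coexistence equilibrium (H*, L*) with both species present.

From dL/dt = 0 with L > 0: 0.00389H* = 0.682, so H* = 175.
Substitute into dH/dt = 0: 0.947(1 - 175/379) = 0.0488L*.
The bracket is 0.537, giving L* = 0.509/0.0488 = 10.4.

H* ≈ 175, L* ≈ 10.4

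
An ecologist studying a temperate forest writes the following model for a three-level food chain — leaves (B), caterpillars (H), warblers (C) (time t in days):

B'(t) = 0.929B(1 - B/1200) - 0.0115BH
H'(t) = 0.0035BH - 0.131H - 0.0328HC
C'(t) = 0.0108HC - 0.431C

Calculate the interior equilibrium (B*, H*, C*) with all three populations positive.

B* ≈ 607, H* ≈ 39.9, C* ≈ 60.8

From dC/dt = 0: 0.0108H* = 0.431, so H* = 39.9.
From dB/dt = 0: 0.929(1 - B*/1200) = 0.0115·39.9, giving B* = 1200·(1 - 0.494) = 607.
From dH/dt = 0: 0.0035·607 - 0.131 = 0.0328C*, so C* = 1.99/0.0328 = 60.8.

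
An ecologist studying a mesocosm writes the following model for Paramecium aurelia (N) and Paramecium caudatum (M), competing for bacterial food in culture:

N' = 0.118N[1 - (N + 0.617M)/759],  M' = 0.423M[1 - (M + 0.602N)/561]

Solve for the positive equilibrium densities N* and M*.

N* ≈ 657, M* ≈ 166

Setting both brackets to zero gives the nullclines N + 0.617M = 759 and 0.602N + M = 561.
Substituting M = 561 - 0.602N into the first: N(1 - 0.617·0.602) = 759 - 0.617·561.
So N* = 413/0.629 = 657, and then M* = 561 - 0.602·657 = 166.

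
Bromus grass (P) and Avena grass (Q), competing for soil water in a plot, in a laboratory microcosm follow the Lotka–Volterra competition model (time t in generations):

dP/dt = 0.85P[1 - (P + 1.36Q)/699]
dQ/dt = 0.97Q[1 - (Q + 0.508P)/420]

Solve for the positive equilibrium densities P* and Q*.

Setting both brackets to zero gives the nullclines P + 1.36Q = 699 and 0.508P + Q = 420.
Substituting Q = 420 - 0.508P into the first: P(1 - 1.36·0.508) = 699 - 1.36·420.
So P* = 128/0.309 = 413, and then Q* = 420 - 0.508·413 = 210.

P* ≈ 413, Q* ≈ 210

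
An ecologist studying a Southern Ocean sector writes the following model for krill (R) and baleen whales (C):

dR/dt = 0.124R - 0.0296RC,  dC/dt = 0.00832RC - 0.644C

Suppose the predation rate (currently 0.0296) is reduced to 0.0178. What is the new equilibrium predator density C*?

C* ≈ 6.97

At the interior fixed point, setting dR/dt = 0 with R > 0 fixes C* = (prey growth rate)/(RC coefficient) — independent of the other coefficients.
With the change, C* = 0.124/0.0178 = 6.97; it rises from 4.19.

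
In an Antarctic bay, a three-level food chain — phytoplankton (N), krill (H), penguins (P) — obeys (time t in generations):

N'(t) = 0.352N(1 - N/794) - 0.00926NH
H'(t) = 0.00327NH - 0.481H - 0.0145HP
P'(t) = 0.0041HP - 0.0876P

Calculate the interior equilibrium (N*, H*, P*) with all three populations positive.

N* ≈ 348, H* ≈ 21.4, P* ≈ 45.2

From dP/dt = 0: 0.0041H* = 0.0876, so H* = 21.4.
From dN/dt = 0: 0.352(1 - N*/794) = 0.00926·21.4, giving N* = 794·(1 - 0.562) = 348.
From dH/dt = 0: 0.00327·348 - 0.481 = 0.0145P*, so P* = 0.656/0.0145 = 45.2.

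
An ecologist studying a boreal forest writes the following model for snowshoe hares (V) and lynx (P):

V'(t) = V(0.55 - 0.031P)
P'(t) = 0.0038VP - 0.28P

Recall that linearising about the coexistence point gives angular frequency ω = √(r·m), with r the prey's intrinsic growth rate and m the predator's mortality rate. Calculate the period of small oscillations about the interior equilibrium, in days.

T ≈ 16 days

Here r = 0.55 and m = 0.28, so r·m = 0.154.
ω = √0.154 = 0.392 per day, hence T = 2π/ω ≈ 16 days.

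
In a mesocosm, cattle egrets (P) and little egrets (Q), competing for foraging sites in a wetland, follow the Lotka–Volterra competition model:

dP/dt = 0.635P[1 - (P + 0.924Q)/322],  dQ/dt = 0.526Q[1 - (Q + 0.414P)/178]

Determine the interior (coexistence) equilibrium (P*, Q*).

Setting both brackets to zero gives the nullclines P + 0.924Q = 322 and 0.414P + Q = 178.
Substituting Q = 178 - 0.414P into the first: P(1 - 0.924·0.414) = 322 - 0.924·178.
So P* = 158/0.617 = 255, and then Q* = 178 - 0.414·255 = 72.4.

P* ≈ 255, Q* ≈ 72.4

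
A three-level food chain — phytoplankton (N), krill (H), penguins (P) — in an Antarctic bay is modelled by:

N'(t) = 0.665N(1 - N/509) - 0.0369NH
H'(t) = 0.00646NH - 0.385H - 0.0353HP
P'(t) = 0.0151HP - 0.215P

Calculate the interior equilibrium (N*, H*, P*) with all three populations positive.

From dP/dt = 0: 0.0151H* = 0.215, so H* = 14.2.
From dN/dt = 0: 0.665(1 - N*/509) = 0.0369·14.2, giving N* = 509·(1 - 0.79) = 107.
From dH/dt = 0: 0.00646·107 - 0.385 = 0.0353P*, so P* = 0.305/0.0353 = 8.65.

N* ≈ 107, H* ≈ 14.2, P* ≈ 8.65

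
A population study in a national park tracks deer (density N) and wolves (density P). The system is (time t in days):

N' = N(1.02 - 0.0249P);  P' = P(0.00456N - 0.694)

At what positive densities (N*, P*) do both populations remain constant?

Set dP/dt = 0 with P > 0: 0.00456N - 0.694 = 0, so N* = 0.694/0.00456 = 152.
Set dN/dt = 0 with N > 0: 1.02 - 0.0249P = 0, so P* = 1.02/0.0249 = 41.

N* ≈ 152, P* ≈ 41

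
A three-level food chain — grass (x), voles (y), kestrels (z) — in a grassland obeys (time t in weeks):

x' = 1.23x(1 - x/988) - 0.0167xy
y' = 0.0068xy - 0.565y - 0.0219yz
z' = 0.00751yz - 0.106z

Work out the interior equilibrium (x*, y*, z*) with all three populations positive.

From dz/dt = 0: 0.00751y* = 0.106, so y* = 14.1.
From dx/dt = 0: 1.23(1 - x*/988) = 0.0167·14.1, giving x* = 988·(1 - 0.192) = 799.
From dy/dt = 0: 0.0068·799 - 0.565 = 0.0219z*, so z* = 4.87/0.0219 = 222.

x* ≈ 799, y* ≈ 14.1, z* ≈ 222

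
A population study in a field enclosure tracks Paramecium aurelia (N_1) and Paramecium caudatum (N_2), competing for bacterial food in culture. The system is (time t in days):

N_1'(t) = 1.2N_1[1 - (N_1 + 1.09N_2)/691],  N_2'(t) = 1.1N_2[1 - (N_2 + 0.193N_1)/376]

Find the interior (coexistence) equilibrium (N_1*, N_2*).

N_1* ≈ 356, N_2* ≈ 307

Setting both brackets to zero gives the nullclines N_1 + 1.09N_2 = 691 and 0.193N_1 + N_2 = 376.
Substituting N_2 = 376 - 0.193N_1 into the first: N_1(1 - 1.09·0.193) = 691 - 1.09·376.
So N_1* = 281/0.79 = 356, and then N_2* = 376 - 0.193·356 = 307.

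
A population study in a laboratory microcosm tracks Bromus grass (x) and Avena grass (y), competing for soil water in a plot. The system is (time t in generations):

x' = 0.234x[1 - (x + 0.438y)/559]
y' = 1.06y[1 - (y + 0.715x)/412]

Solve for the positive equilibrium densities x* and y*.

Setting both brackets to zero gives the nullclines x + 0.438y = 559 and 0.715x + y = 412.
Substituting y = 412 - 0.715x into the first: x(1 - 0.438·0.715) = 559 - 0.438·412.
So x* = 379/0.687 = 551, and then y* = 412 - 0.715·551 = 17.9.

x* ≈ 551, y* ≈ 17.9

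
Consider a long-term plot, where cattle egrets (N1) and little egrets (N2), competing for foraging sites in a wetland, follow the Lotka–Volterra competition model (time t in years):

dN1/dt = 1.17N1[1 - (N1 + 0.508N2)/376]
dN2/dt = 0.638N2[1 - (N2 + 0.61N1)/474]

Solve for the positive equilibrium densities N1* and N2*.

Setting both brackets to zero gives the nullclines N1 + 0.508N2 = 376 and 0.61N1 + N2 = 474.
Substituting N2 = 474 - 0.61N1 into the first: N1(1 - 0.508·0.61) = 376 - 0.508·474.
So N1* = 135/0.69 = 196, and then N2* = 474 - 0.61·196 = 354.

N1* ≈ 196, N2* ≈ 354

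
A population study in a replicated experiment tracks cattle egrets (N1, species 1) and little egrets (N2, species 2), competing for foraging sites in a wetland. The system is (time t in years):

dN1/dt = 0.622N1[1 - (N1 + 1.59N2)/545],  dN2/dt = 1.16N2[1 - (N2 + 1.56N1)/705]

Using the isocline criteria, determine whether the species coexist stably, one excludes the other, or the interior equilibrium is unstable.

Compare the nullcline intercepts: K1/α12 = 545/1.59 = 343 < K2 = 705; K2/α21 = 705/1.56 = 452 < K1 = 545.
Since both are reversed, neither can invade when rare; the interior point is a saddle.

unstable coexistence (outcome depends on initial conditions)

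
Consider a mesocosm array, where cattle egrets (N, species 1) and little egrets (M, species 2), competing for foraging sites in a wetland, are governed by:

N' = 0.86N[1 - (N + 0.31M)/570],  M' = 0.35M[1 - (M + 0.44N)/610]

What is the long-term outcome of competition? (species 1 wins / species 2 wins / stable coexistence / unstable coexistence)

stable coexistence

Compare the nullcline intercepts: K1/α12 = 570/0.31 = 1840 > K2 = 610; K2/α21 = 610/0.44 = 1390 > K1 = 570.
Since both inequalities hold, each species can invade when rare, so the interior equilibrium is stable.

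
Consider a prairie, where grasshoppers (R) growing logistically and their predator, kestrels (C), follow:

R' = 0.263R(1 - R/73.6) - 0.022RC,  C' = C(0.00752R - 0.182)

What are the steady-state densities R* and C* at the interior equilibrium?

R* ≈ 24.2, C* ≈ 8.02

From dC/dt = 0 with C > 0: 0.00752R* = 0.182, so R* = 24.2.
Substitute into dR/dt = 0: 0.263(1 - 24.2/73.6) = 0.022C*.
The bracket is 0.671, giving C* = 0.177/0.022 = 8.02.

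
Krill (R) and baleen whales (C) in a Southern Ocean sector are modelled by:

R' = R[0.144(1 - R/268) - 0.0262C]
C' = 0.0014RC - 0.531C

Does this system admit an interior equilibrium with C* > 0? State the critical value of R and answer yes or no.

The predator equation gives dC/dt > 0 only when R > 0.531/0.0014 = 379.
Without the predator, R → K = 268. Since 268 < 379, the predator cannot invade.

Threshold R = 379; K < 379, so no, the predator goes extinct.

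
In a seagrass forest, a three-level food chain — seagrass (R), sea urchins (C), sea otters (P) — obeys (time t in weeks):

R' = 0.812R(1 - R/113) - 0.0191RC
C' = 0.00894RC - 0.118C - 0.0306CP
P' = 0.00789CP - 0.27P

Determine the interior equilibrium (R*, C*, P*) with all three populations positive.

R* ≈ 22, C* ≈ 34.2, P* ≈ 2.58

From dP/dt = 0: 0.00789C* = 0.27, so C* = 34.2.
From dR/dt = 0: 0.812(1 - R*/113) = 0.0191·34.2, giving R* = 113·(1 - 0.805) = 22.
From dC/dt = 0: 0.00894·22 - 0.118 = 0.0306P*, so P* = 0.0791/0.0306 = 2.58.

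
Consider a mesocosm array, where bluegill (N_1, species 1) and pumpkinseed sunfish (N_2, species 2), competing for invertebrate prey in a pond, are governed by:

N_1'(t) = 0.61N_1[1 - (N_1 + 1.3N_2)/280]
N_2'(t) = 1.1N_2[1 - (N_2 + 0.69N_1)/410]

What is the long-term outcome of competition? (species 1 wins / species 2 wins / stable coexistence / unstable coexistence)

species 2 excludes species 1

Compare the nullcline intercepts: K1/α12 = 280/1.3 = 215 < K2 = 410; K2/α21 = 410/0.69 = 594 > K1 = 280.
Since the inequalities point opposite ways, species 2 can invade but species 1 cannot.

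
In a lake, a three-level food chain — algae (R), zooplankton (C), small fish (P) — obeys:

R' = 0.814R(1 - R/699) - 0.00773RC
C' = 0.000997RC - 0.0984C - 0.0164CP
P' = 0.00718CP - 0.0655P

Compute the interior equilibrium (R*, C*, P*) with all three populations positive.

R* ≈ 638, C* ≈ 9.12, P* ≈ 32.8

From dP/dt = 0: 0.00718C* = 0.0655, so C* = 9.12.
From dR/dt = 0: 0.814(1 - R*/699) = 0.00773·9.12, giving R* = 699·(1 - 0.0866) = 638.
From dC/dt = 0: 0.000997·638 - 0.0984 = 0.0164P*, so P* = 0.538/0.0164 = 32.8.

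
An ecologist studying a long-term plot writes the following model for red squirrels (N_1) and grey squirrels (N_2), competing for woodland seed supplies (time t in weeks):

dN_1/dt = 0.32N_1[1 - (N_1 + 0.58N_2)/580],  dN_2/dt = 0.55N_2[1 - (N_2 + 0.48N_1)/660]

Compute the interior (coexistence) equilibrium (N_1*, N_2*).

N_1* ≈ 273, N_2* ≈ 529

Setting both brackets to zero gives the nullclines N_1 + 0.58N_2 = 580 and 0.48N_1 + N_2 = 660.
Substituting N_2 = 660 - 0.48N_1 into the first: N_1(1 - 0.58·0.48) = 580 - 0.58·660.
So N_1* = 197/0.722 = 273, and then N_2* = 660 - 0.48·273 = 529.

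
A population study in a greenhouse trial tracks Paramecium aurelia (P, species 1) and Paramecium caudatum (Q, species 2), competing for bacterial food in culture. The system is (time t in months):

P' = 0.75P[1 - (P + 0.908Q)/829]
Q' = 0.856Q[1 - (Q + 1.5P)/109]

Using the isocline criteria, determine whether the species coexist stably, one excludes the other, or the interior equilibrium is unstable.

species 1 excludes species 2

Compare the nullcline intercepts: K1/α12 = 829/0.908 = 913 > K2 = 109; K2/α21 = 109/1.5 = 72.7 < K1 = 829.
Since the inequalities point opposite ways, species 1 can invade but species 2 cannot.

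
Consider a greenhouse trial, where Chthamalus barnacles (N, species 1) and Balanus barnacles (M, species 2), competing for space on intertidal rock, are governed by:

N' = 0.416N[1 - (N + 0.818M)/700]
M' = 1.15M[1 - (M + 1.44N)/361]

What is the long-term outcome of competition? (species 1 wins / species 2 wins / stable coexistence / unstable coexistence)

species 1 excludes species 2

Compare the nullcline intercepts: K1/α12 = 700/0.818 = 856 > K2 = 361; K2/α21 = 361/1.44 = 251 < K1 = 700.
Since the inequalities point opposite ways, species 1 can invade but species 2 cannot.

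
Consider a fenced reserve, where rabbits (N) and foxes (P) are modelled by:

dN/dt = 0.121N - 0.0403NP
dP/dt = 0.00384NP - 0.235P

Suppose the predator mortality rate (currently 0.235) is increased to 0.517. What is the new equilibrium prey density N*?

N* ≈ 135

At the interior fixed point, setting dP/dt = 0 with P > 0 fixes N* = (predator death rate)/(NP coefficient) — independent of the other coefficients.
With the change, N* = 0.517/0.00384 = 135; it rises from 61.2.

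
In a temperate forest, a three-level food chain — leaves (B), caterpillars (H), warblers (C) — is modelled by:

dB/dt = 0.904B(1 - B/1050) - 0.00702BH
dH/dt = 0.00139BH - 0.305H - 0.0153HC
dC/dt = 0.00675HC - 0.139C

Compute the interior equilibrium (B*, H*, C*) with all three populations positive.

B* ≈ 882, H* ≈ 20.6, C* ≈ 60.2

From dC/dt = 0: 0.00675H* = 0.139, so H* = 20.6.
From dB/dt = 0: 0.904(1 - B*/1050) = 0.00702·20.6, giving B* = 1050·(1 - 0.16) = 882.
From dH/dt = 0: 0.00139·882 - 0.305 = 0.0153C*, so C* = 0.921/0.0153 = 60.2.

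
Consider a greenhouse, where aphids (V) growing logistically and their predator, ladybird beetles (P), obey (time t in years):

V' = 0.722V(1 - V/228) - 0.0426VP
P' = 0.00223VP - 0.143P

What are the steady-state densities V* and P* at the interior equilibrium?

From dP/dt = 0 with P > 0: 0.00223V* = 0.143, so V* = 64.1.
Substitute into dV/dt = 0: 0.722(1 - 64.1/228) = 0.0426P*.
The bracket is 0.719, giving P* = 0.519/0.0426 = 12.2.

V* ≈ 64.1, P* ≈ 12.2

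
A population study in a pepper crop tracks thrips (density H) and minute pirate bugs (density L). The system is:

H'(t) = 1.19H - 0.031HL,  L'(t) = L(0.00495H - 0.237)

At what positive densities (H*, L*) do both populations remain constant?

H* ≈ 47.9, L* ≈ 38.4

Set dL/dt = 0 with L > 0: 0.00495H - 0.237 = 0, so H* = 0.237/0.00495 = 47.9.
Set dH/dt = 0 with H > 0: 1.19 - 0.031L = 0, so L* = 1.19/0.031 = 38.4.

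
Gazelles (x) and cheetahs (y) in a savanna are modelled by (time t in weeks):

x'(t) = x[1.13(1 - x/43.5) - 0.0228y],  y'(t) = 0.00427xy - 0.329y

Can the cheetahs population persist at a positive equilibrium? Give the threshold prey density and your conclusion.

The predator equation gives dy/dt > 0 only when x > 0.329/0.00427 = 77.
Without the predator, x → K = 43.5. Since 43.5 < 77, the predator cannot invade.

Threshold x = 77; K < 77, so no, the predator goes extinct.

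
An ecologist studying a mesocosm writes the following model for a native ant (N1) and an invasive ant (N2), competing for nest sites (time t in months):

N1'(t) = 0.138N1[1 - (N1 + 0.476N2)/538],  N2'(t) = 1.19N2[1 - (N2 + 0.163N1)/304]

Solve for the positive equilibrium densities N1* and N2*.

Setting both brackets to zero gives the nullclines N1 + 0.476N2 = 538 and 0.163N1 + N2 = 304.
Substituting N2 = 304 - 0.163N1 into the first: N1(1 - 0.476·0.163) = 538 - 0.476·304.
So N1* = 393/0.922 = 426, and then N2* = 304 - 0.163·426 = 235.

N1* ≈ 426, N2* ≈ 235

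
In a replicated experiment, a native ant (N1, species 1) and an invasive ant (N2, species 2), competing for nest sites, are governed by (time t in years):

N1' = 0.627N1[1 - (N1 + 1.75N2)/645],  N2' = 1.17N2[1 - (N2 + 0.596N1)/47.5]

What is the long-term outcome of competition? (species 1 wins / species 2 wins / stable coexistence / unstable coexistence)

species 1 excludes species 2

Compare the nullcline intercepts: K1/α12 = 645/1.75 = 369 > K2 = 47.5; K2/α21 = 47.5/0.596 = 79.7 < K1 = 645.
Since the inequalities point opposite ways, species 1 can invade but species 2 cannot.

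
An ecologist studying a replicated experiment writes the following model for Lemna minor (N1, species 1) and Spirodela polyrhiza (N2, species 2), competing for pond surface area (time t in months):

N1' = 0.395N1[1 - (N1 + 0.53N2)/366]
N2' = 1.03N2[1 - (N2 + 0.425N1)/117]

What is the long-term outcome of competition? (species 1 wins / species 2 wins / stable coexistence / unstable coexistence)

Compare the nullcline intercepts: K1/α12 = 366/0.53 = 691 > K2 = 117; K2/α21 = 117/0.425 = 275 < K1 = 366.
Since the inequalities point opposite ways, species 1 can invade but species 2 cannot.

species 1 excludes species 2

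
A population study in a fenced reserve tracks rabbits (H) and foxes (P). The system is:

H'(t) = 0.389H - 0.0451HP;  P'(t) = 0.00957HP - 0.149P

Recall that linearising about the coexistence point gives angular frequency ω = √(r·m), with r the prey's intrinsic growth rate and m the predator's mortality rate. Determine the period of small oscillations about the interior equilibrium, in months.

Here r = 0.389 and m = 0.149, so r·m = 0.058.
ω = √0.058 = 0.241 per month, hence T = 2π/ω ≈ 26.1 months.

T ≈ 26.1 months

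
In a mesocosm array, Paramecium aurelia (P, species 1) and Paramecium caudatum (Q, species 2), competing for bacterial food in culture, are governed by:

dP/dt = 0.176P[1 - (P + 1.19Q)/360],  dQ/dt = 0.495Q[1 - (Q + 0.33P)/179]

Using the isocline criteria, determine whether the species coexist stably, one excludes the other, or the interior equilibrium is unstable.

Compare the nullcline intercepts: K1/α12 = 360/1.19 = 303 > K2 = 179; K2/α21 = 179/0.33 = 542 > K1 = 360.
Since both inequalities hold, each species can invade when rare, so the interior equilibrium is stable.

stable coexistence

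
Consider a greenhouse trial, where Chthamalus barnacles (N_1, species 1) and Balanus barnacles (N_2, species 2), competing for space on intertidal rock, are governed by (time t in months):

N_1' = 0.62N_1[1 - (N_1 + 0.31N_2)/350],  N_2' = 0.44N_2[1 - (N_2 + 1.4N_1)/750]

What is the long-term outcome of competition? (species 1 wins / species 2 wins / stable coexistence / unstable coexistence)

stable coexistence

Compare the nullcline intercepts: K1/α12 = 350/0.31 = 1130 > K2 = 750; K2/α21 = 750/1.4 = 536 > K1 = 350.
Since both inequalities hold, each species can invade when rare, so the interior equilibrium is stable.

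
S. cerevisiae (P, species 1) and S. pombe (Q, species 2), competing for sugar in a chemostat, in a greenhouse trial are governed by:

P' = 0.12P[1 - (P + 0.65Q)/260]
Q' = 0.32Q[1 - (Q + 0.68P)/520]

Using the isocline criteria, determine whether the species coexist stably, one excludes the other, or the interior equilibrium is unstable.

species 2 excludes species 1

Compare the nullcline intercepts: K1/α12 = 260/0.65 = 400 < K2 = 520; K2/α21 = 520/0.68 = 765 > K1 = 260.
Since the inequalities point opposite ways, species 2 can invade but species 1 cannot.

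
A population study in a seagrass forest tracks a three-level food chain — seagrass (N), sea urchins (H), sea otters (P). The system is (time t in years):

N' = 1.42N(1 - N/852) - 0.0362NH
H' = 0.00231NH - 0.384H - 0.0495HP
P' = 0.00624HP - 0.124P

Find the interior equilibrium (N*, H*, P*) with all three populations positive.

N* ≈ 420, H* ≈ 19.9, P* ≈ 11.9

From dP/dt = 0: 0.00624H* = 0.124, so H* = 19.9.
From dN/dt = 0: 1.42(1 - N*/852) = 0.0362·19.9, giving N* = 852·(1 - 0.507) = 420.
From dH/dt = 0: 0.00231·420 - 0.384 = 0.0495P*, so P* = 0.587/0.0495 = 11.9.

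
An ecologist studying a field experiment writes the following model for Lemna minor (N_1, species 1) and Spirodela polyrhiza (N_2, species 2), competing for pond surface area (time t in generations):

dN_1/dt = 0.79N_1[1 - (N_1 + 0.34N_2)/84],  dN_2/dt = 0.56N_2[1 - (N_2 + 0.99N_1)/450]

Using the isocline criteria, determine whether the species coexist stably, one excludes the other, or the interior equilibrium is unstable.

Compare the nullcline intercepts: K1/α12 = 84/0.34 = 247 < K2 = 450; K2/α21 = 450/0.99 = 455 > K1 = 84.
Since the inequalities point opposite ways, species 2 can invade but species 1 cannot.

species 2 excludes species 1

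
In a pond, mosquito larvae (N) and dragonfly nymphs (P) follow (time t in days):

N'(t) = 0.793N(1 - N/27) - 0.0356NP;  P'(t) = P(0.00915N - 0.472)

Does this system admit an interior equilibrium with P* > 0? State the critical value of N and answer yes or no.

Threshold N = 51.6; K < 51.6, so no, the predator goes extinct.

The predator equation gives dP/dt > 0 only when N > 0.472/0.00915 = 51.6.
Without the predator, N → K = 27. Since 27 < 51.6, the predator cannot invade.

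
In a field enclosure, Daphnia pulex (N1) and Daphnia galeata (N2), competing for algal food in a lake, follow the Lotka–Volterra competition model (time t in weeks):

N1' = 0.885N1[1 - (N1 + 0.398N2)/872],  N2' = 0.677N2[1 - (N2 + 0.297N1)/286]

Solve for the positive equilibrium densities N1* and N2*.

N1* ≈ 860, N2* ≈ 30.6

Setting both brackets to zero gives the nullclines N1 + 0.398N2 = 872 and 0.297N1 + N2 = 286.
Substituting N2 = 286 - 0.297N1 into the first: N1(1 - 0.398·0.297) = 872 - 0.398·286.
So N1* = 758/0.882 = 860, and then N2* = 286 - 0.297·860 = 30.6.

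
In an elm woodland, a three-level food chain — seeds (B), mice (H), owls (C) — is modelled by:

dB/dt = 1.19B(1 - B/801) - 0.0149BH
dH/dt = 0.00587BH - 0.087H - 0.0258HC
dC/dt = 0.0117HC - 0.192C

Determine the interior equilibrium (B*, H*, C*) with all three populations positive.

From dC/dt = 0: 0.0117H* = 0.192, so H* = 16.4.
From dB/dt = 0: 1.19(1 - B*/801) = 0.0149·16.4, giving B* = 801·(1 - 0.205) = 636.
From dH/dt = 0: 0.00587·636 - 0.087 = 0.0258C*, so C* = 3.65/0.0258 = 141.

B* ≈ 636, H* ≈ 16.4, C* ≈ 141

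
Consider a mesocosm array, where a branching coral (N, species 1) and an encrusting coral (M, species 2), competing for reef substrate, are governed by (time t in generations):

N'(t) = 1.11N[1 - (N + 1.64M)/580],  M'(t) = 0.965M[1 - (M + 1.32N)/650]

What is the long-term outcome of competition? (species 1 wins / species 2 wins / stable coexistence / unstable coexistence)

unstable coexistence (outcome depends on initial conditions)

Compare the nullcline intercepts: K1/α12 = 580/1.64 = 354 < K2 = 650; K2/α21 = 650/1.32 = 492 < K1 = 580.
Since both are reversed, neither can invade when rare; the interior point is a saddle.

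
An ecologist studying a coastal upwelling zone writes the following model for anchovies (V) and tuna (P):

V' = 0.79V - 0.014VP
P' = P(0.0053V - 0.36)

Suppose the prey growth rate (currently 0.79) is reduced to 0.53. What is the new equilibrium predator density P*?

At the interior fixed point, setting dV/dt = 0 with V > 0 fixes P* = (prey growth rate)/(VP coefficient) — independent of the other coefficients.
With the change, P* = 0.53/0.014 = 37.9; it falls from 56.4.

P* ≈ 37.9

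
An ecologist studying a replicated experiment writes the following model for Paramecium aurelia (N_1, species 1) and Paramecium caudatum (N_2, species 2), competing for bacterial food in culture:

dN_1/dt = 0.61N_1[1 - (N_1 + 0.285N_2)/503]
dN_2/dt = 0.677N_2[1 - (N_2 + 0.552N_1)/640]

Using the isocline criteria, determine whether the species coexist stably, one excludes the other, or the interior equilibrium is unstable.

stable coexistence

Compare the nullcline intercepts: K1/α12 = 503/0.285 = 1760 > K2 = 640; K2/α21 = 640/0.552 = 1160 > K1 = 503.
Since both inequalities hold, each species can invade when rare, so the interior equilibrium is stable.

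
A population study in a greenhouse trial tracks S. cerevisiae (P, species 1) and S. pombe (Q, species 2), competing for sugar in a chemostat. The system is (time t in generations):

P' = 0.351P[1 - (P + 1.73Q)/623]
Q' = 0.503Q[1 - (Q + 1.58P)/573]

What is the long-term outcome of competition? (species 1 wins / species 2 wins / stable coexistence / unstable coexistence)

unstable coexistence (outcome depends on initial conditions)

Compare the nullcline intercepts: K1/α12 = 623/1.73 = 360 < K2 = 573; K2/α21 = 573/1.58 = 363 < K1 = 623.
Since both are reversed, neither can invade when rare; the interior point is a saddle.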